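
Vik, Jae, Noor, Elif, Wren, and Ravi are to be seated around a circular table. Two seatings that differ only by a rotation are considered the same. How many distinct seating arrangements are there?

Around a circle, 6 distinct people have 6!/6 = (5)! = 120 rotationally distinct seatings.

120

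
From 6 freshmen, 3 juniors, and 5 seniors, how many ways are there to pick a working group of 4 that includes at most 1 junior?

825

Split by how many juniors are chosen (0 through 1).
Sum: C(3,0)·C(11,4) + C(3,1)·C(11,3) = 330 + 495 = 825.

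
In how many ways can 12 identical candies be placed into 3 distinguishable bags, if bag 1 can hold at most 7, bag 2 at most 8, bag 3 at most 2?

15

Ignoring the caps, the number of non-negative solutions to x_1+…+x_3 = 12 is C(14,2) = 91.
Subtract solutions that violate a single cap (substitute x_i' = x_i − (cap_i+1)): x_1 ≥ 8 gives C(6,2) = 15; x_2 ≥ 9 gives C(5,2) = 10; x_3 ≥ 3 gives C(11,2) = 55. Together 80.
Add back pairs where two caps are both exceeded: 0 + 3 + 1 = 4.
By inclusion–exclusion the count is 91 − 80 + 4 = 15.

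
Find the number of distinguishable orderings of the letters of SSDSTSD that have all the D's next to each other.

Treat the 2 copies of D as a single block. The multiset to arrange is then {DD, S, S, S, S, T}, 6 items in all.
That gives (6)!/(4!) = 30 arrangements.

30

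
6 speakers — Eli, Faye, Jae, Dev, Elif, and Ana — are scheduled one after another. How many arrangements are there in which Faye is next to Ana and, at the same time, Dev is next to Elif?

96

Treat {Faye,Ana} as one block (2 orders) and {Dev,Elif} as another (2 orders).
That leaves 4 units to arrange: 2 × 2 × 4! = 4 × 24 = 96.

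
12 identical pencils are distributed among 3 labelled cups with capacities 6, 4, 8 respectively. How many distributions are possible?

25

By stars and bars, unrestricted non-negative solutions to x_1+…+x_3 = 12 number C(12+2,2) = 91.
Subtract solutions that violate a single cap (substitute x_i' = x_i − (cap_i+1)): x_1 ≥ 7 gives C(7,2) = 21; x_2 ≥ 5 gives C(9,2) = 36; x_3 ≥ 9 gives C(5,2) = 10. Together 67.
Add back pairs where two caps are both exceeded: 1 + 0 + 0 = 1.
By inclusion–exclusion the count is 91 − 67 + 1 = 25.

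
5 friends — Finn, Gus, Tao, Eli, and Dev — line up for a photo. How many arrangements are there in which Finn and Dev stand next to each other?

Treat {Finn, Dev} as a single unit. There are 4 units to order, and the pair itself can be ordered 2 ways.
That gives 2 × 4! = 2 × 24 = 48.

48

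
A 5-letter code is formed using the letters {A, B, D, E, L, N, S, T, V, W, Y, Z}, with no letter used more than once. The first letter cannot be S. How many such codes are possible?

87120

The first letter has 12−1 = 11 choices (anything except S).
The remaining 4 letters are filled from the other 11 symbols without repetition: 11 × 10 × 9 × 8 = 7920.
Total: 11 × 7920 = 87120.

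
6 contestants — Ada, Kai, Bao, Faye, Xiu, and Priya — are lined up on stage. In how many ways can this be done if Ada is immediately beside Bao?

240

Treat {Ada, Bao} as a single unit. There are 5 units to order, and the pair itself can be ordered 2 ways.
That gives 2 × 5! = 2 × 120 = 240.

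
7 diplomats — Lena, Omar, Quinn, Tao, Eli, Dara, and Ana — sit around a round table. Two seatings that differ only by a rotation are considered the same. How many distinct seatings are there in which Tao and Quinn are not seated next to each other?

480

All circular seatings of 7 people number (6)! = 720.
Those with Tao next to Quinn: fuse the pair into one unit and seat 6 units around a circle — 2·(5)! = 240.
Subtracting, 720 − 240 = 480.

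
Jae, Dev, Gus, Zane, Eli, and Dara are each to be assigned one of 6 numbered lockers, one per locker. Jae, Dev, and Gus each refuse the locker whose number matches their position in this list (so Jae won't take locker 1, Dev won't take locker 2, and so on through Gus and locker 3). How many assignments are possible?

Let Aᵢ (for i ∈ {1, 2, 3}) be the placements that put person i in their forbidden locker. Any j of these fix j positions, leaving (6−j)! ways to fill the rest, and there are C(3,j) ways to pick which j.
By inclusion–exclusion, the number of valid placements is Σ_{j=0}^{3} (−1)^j C(3,j)·(6−j)!.
Computing: 720 − 360 + 72 − 6 = 426.

426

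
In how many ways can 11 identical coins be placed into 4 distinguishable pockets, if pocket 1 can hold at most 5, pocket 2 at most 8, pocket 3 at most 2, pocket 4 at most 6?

112

Ignoring the caps, the number of non-negative solutions to x_1+…+x_4 = 11 is C(14,3) = 364.
Subtract solutions that violate a single cap (substitute x_i' = x_i − (cap_i+1)): x_1 ≥ 6 gives C(8,3) = 56; x_2 ≥ 9 gives C(5,3) = 10; x_3 ≥ 3 gives C(11,3) = 165; x_4 ≥ 7 gives C(7,3) = 35. Together 266.
Add back pairs where two caps are both exceeded: 0 + 10 + 0 + 0 + 0 + 4 = 14.
By inclusion–exclusion the count is 364 − 266 + 14 = 112.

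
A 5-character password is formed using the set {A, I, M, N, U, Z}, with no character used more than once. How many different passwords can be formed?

This is a permutation of 5 out of 6: P(6,5) = 6!/1!.
That product is 6 × 5 × 4 × 3 × 2 = 720.

720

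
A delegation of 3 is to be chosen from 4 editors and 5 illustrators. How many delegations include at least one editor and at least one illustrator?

With no constraint there are C(9,3) = 84 possible selections.
Selections missing a whole group: no editors → C(5,3) = 10; no illustrators → C(4,3) = 4.
Both groups omitted at once is impossible, so 84 − 14 = 70.

70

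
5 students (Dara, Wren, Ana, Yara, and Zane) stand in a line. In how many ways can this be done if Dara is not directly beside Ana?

72

There are 5! = 120 arrangements in all. If Dara and Ana are adjacent, merging them into one block gives 2·(4)! = 48 arrangements.
So 120 − 48 = 72 arrangements keep them apart.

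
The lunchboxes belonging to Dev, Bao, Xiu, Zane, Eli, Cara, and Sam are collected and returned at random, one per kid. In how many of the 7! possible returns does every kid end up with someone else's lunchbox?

1854

Count assignments avoiding every fixed point. For any j of the 7 kids fixed to their own lunchbox, the other 7−j can be arranged in (7−j)! ways.
By inclusion–exclusion this is Σ_{j=0}^{7} (−1)^j C(7,j)·(7−j)!.
Computing: 5040 − 5040 + 2520 − 840 + 210 − 42 + 7 − 1 = 1854.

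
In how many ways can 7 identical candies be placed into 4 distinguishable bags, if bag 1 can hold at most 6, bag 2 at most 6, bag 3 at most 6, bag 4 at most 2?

Without the upper bounds there are C(10,3) = 120 ways to split 7 among 4 bags.
Subtract solutions that violate a single cap (substitute x_i' = x_i − (cap_i+1)): x_1 ≥ 7 gives C(3,3) = 1; x_2 ≥ 7 gives C(3,3) = 1; x_3 ≥ 7 gives C(3,3) = 1; x_4 ≥ 3 gives C(7,3) = 35. Together 38.
No two caps can be exceeded simultaneously, so the pair terms are all 0.
By inclusion–exclusion the count is 120 − 38 + 0 = 82.

82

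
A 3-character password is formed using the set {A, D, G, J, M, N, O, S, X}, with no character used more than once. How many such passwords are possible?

With no repetition, fill the 3 characters in order: 9 choices, then 8, down to 7.
9 × 8 × 7 = 504.

504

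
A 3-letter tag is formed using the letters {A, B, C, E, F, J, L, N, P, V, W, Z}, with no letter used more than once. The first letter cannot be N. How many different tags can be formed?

The first letter has 12−1 = 11 choices (anything except N).
The remaining 2 letters are filled from the other 11 symbols without repetition: 11 × 10 = 110.
Total: 11 × 110 = 1210.

1210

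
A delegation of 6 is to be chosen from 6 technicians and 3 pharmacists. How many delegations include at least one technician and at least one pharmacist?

With no constraint there are C(9,6) = 84 possible selections.
Selections missing a whole group: no technicians → C(3,6) = 0; no pharmacists → C(6,6) = 1.
Both groups omitted at once is impossible, so 84 − 1 = 83.

83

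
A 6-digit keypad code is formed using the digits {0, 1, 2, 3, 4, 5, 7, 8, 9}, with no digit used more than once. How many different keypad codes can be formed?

60480

With no repetition, fill the 6 digits in order: 9 choices, then 8, down to 4.
That product is 9 × 8 × 7 × 6 × 5 × 4 = 60480.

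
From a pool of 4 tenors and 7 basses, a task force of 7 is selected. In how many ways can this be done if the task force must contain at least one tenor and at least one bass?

329

Total 7-person selections from all 11: C(11,7) = 330.
Subtract selections that omit an entire group: no tenors → C(7,7) = 1; no basses → C(4,7) = 0.
Both groups omitted at once is impossible, so 330 − 1 = 329.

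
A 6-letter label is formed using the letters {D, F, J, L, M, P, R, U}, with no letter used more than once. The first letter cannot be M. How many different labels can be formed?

The first letter has 8−1 = 7 choices (anything except M).
The remaining 5 letters are filled from the other 7 symbols without repetition: 7 × 6 × 5 × 4 × 3 = 2520.
Total: 7 × 2520 = 17640.

17640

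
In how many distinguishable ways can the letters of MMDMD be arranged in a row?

MMDMD has 5 letters with D appearing twice and M appearing 3 times.
Dividing 5! = 120 by 3!·2! = 12 for the repeated letters gives 10.

10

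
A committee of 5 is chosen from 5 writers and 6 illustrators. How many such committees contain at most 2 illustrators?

181

Split by how many illustrators are chosen (0 through 2).
Sum: C(6,0)·C(5,5) + C(6,1)·C(5,4) + C(6,2)·C(5,3) = 1 + 30 + 150 = 181.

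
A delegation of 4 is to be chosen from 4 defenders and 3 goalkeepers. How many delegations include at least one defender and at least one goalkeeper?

34

With no constraint there are C(7,4) = 35 possible selections.
Subtract selections that omit an entire group: no defenders → C(3,4) = 0; no goalkeepers → C(4,4) = 1.
Both groups omitted at once is impossible, so 35 − 1 = 34.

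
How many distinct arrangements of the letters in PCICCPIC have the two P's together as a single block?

Treat the 2 copies of P as a single block. The multiset to arrange is then {PP, C, C, C, C, I, I}, 7 items in all.
That gives (7)!/(4!·2!) = 105 arrangements.

105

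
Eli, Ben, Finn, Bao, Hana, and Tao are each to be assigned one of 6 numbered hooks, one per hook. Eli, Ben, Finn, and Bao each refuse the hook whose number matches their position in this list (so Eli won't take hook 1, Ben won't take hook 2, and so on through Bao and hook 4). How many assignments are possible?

Let Aᵢ (for 1 ≤ i ≤ 4) be the placements that put person i in their forbidden hook. Any j of these fix j positions, leaving (6−j)! ways to fill the rest, and there are C(4,j) ways to pick which j.
By inclusion–exclusion, the number of valid placements is Σ_{j=0}^{4} (−1)^j C(4,j)·(6−j)!.
Computing: 720 − 480 + 144 − 24 + 2 = 362.

362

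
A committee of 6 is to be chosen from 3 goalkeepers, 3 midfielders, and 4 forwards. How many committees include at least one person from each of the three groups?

Unrestricted: C(10,6) = 210 ways to pick any 6 of the 10.
Subtract selections that omit an entire group: no goalkeepers → C(7,6) = 7; no midfielders → C(7,6) = 7; no forwards → C(6,6) = 1.
Add back selections omitting two groups (i.e. drawn from a single group): C(3,6) + C(3,6) + C(4,6) = 0.
By inclusion–exclusion: 210 − 15 + 0 = 195.

195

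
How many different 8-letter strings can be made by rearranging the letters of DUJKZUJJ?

The 8 letters of DUJKZUJJ have repeats: J appearing 3 times and U appearing twice.
Dividing 8! = 40320 by 3!·2! = 12 for the repeated letters gives 3360.

3360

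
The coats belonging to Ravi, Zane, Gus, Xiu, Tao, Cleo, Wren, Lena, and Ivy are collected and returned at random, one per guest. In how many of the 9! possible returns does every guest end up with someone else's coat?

133496

This is the derangement count D_9: permutations of 9 items with no fixed point.
By inclusion–exclusion this is Σ_{j=0}^{9} (−1)^j C(9,j)·(9−j)!.
Computing: 362880 − 362880 + 181440 − 60480 + 15120 − 3024 + 504 − 72 + 9 − 1 = 133496.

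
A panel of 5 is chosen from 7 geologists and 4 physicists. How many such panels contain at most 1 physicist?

161

Split by how many physicists are chosen (0 through 1).
Sum: C(4,0)·C(7,5) + C(4,1)·C(7,4) = 21 + 140 = 161.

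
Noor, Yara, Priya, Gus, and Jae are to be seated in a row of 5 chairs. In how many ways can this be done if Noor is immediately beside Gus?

48

Place the 3 others and the Noor-Gus pair as 4 objects in a line; the pair has 2 internal arrangements.
That gives 2 × 4! = 2 × 24 = 48.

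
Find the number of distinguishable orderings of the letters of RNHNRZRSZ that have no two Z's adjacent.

11760

There are 9!/(3!·2!·2!) = 15120 arrangements of RNHNRZRSZ in total.
Arrangements with the Z's together: treat ZZ as one letter, giving (8)!/(3!·2!) = 3360.
Subtracting, 15120 − 3360 = 11760 arrangements keep the Z's apart.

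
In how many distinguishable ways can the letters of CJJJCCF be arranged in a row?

140

The 7 letters of CJJJCCF have repeats: C appearing 3 times and J appearing 3 times.
The number of distinct arrangements is 7!/(3!·3!) = 5040/36 = 140.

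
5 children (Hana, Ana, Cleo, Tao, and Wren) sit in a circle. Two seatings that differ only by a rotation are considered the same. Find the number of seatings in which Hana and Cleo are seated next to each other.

12

Glue Hana and Cleo into a block (2 internal orders). Seating 4 units around a circle gives (3)! arrangements.
So 2 × (3)! = 2 × 6 = 12.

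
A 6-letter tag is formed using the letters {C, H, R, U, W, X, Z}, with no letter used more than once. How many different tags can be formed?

5040

This is a permutation of 6 out of 7: P(7,6) = 7!/1!.
7 × 6 × 5 × 4 × 3 × 2 = 5040.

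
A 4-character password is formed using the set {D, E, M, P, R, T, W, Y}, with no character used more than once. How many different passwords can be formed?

This is a permutation of 4 out of 8: P(8,4) = 8!/4!.
That product is 8 × 7 × 6 × 5 = 1680.

1680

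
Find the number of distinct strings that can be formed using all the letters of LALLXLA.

Letter multiplicities in LALLXLA: A×2, L×4, X×1.
Dividing 7! = 5040 by 4!·2! = 48 for the repeated letters gives 105.

105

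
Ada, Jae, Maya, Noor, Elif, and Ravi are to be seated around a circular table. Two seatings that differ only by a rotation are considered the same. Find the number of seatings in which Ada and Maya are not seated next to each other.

72

Without the restriction there are (5)! = 120 seatings.
Those with Ada next to Maya: fuse the pair into one unit and seat 5 units around a circle — 2·(4)! = 48.
Subtracting, 120 − 48 = 72.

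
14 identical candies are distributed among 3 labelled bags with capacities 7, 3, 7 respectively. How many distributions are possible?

By stars and bars, unrestricted non-negative solutions to x_1+…+x_3 = 14 number C(14+2,2) = 120.
Subtract solutions that violate a single cap (substitute x_i' = x_i − (cap_i+1)): x_1 ≥ 8 gives C(8,2) = 28; x_2 ≥ 4 gives C(12,2) = 66; x_3 ≥ 8 gives C(8,2) = 28. Together 122.
Add back pairs where two caps are both exceeded: 6 + 0 + 6 = 12.
By inclusion–exclusion the count is 120 − 122 + 12 = 10.

10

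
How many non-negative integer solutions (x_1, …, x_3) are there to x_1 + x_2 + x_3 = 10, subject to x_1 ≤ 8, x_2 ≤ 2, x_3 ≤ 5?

Ignoring the caps, the number of non-negative solutions to x_1+…+x_3 = 10 is C(12,2) = 66.
Subtract solutions that violate a single cap (substitute x_i' = x_i − (cap_i+1)): x_1 ≥ 9 gives C(3,2) = 3; x_2 ≥ 3 gives C(9,2) = 36; x_3 ≥ 6 gives C(6,2) = 15. Together 54.
Add back pairs where two caps are both exceeded: 0 + 0 + 3 = 3.
By inclusion–exclusion the count is 66 − 54 + 3 = 15.

15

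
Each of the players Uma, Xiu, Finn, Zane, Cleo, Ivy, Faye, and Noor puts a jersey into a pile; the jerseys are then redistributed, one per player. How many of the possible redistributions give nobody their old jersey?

14833

Count assignments avoiding every fixed point. For any j of the 8 players fixed to their old jersey, the other 8−j can be arranged in (8−j)! ways.
By inclusion–exclusion this is Σ_{j=0}^{8} (−1)^j C(8,j)·(8−j)!.
Computing: 40320 − 40320 + 20160 − 6720 + 1680 − 336 + 56 − 8 + 1 = 14833.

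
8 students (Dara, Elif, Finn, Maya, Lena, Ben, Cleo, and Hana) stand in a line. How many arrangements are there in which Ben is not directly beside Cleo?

Of the 8! = 40320 arrangements, those with Ben and Cleo adjacent number 2 × 7! = 10080 (treat the pair as a block with 2 internal orders).
So 40320 − 10080 = 30240 arrangements keep them apart.

30240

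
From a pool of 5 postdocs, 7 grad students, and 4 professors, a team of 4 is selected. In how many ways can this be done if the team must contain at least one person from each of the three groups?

910

With no constraint there are C(16,4) = 1820 possible selections.
Subtract selections that omit an entire group: no postdocs → C(11,4) = 330; no grad students → C(9,4) = 126; no professors → C(12,4) = 495.
Add back selections omitting two groups (i.e. drawn from a single group): C(5,4) + C(7,4) + C(4,4) = 41.
By inclusion–exclusion: 1820 − 951 + 41 = 910.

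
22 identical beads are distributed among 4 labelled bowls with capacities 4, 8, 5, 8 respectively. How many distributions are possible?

20

Ignoring the caps, the number of non-negative solutions to x_1+…+x_4 = 22 is C(25,3) = 2300.
Subtract solutions that violate a single cap (substitute x_i' = x_i − (cap_i+1)): x_1 ≥ 5 gives C(20,3) = 1140; x_2 ≥ 9 gives C(16,3) = 560; x_3 ≥ 6 gives C(19,3) = 969; x_4 ≥ 9 gives C(16,3) = 560. Together 3229.
Add back pairs where two caps are both exceeded: 165 + 364 + 165 + 120 + 35 + 120 = 969.
Subtract triples: 10 + 0 + 10 + 0 = 20.
By inclusion–exclusion the count is 2300 − 3229 + 969 − 20 = 20.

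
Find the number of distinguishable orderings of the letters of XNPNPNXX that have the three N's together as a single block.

Treat the 3 copies of N as a single block. The multiset to arrange is then {NNN, P, P, X, X, X}, 6 items in all.
That gives (6)!/(3!·2!) = 60 arrangements.

60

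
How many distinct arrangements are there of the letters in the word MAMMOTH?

MAMMOTH has 7 letters with M appearing 3 times.
The number of distinct arrangements is 7!/(3!) = 5040/6 = 840.

840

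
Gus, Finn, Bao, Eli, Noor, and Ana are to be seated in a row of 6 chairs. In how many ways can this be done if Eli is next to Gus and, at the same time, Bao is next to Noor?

96

Treat {Eli,Gus} as one block (2 orders) and {Bao,Noor} as another (2 orders).
That leaves 4 units to arrange: 2 × 2 × 4! = 4 × 24 = 96.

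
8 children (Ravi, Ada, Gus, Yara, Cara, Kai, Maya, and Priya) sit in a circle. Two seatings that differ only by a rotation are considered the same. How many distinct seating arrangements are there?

Around a circle, 8 distinct people have 8!/8 = (7)! = 5040 rotationally distinct seatings.

5040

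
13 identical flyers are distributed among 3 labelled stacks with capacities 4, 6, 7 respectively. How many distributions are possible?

15

Without the upper bounds there are C(15,2) = 105 ways to split 13 among 3 stacks.
Subtract solutions that violate a single cap (substitute x_i' = x_i − (cap_i+1)): x_1 ≥ 5 gives C(10,2) = 45; x_2 ≥ 7 gives C(8,2) = 28; x_3 ≥ 8 gives C(7,2) = 21. Together 94.
Add back pairs where two caps are both exceeded: 3 + 1 + 0 = 4.
By inclusion–exclusion the count is 105 − 94 + 4 = 15.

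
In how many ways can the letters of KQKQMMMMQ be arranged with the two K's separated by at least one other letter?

980

There are 9!/(4!·3!·2!) = 1260 arrangements of KQKQMMMMQ in total.
If the two K's are adjacent, glue them into one block, leaving 8 items to arrange: (8)!/(4!·3!) = 280 ways.
Hence 1260 − 280 = 980.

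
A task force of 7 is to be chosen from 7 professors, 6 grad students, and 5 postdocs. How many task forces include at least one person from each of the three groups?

Total 7-person selections from all 18: C(18,7) = 31824.
Selections missing a whole group: no professors → C(11,7) = 330; no grad students → C(12,7) = 792; no postdocs → C(13,7) = 1716.
Add back selections omitting two groups (i.e. drawn from a single group): C(7,7) + C(6,7) + C(5,7) = 1.
By inclusion–exclusion: 31824 − 2838 + 1 = 28987.

28987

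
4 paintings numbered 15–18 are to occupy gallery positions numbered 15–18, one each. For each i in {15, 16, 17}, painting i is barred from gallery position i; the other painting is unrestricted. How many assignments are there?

Let Aᵢ (for i ∈ {15, 16, 17}) be the placements that put painting i in its forbidden gallery position. Any j of these fix j positions, leaving (4−j)! ways to fill the rest, and there are C(3,j) ways to pick which j.
By inclusion–exclusion, the number of valid placements is Σ_{j=0}^{3} (−1)^j C(3,j)·(4−j)!.
Computing: 24 − 18 + 6 − 1 = 11.

11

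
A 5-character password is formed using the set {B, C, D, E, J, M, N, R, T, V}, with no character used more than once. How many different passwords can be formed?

30240

This is a permutation of 5 out of 10: P(10,5) = 10!/5!.
10 × 9 × 8 × 7 × 6 = 30240.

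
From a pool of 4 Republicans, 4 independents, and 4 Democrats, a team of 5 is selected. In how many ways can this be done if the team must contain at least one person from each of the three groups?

Unrestricted: C(12,5) = 792 ways to pick any 5 of the 12.
Subtract selections that omit an entire group: no Republicans → C(8,5) = 56; no independents → C(8,5) = 56; no Democrats → C(8,5) = 56.
Add back selections omitting two groups (i.e. drawn from a single group): C(4,5) + C(4,5) + C(4,5) = 0.
By inclusion–exclusion: 792 − 168 + 0 = 624.

624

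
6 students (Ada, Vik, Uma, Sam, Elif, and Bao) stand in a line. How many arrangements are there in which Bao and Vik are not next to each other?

480

There are 6! = 720 arrangements in all. If Bao and Vik are adjacent, merging them into one block gives 2·(5)! = 240 arrangements.
Complementary counting: 720 − 240 = 480.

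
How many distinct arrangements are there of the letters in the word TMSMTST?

The 7 letters of TMSMTST have repeats: M appearing twice, S appearing twice, and T appearing 3 times.
Dividing 7! = 5040 by 3!·2!·2! = 24 for the repeated letters gives 210.

210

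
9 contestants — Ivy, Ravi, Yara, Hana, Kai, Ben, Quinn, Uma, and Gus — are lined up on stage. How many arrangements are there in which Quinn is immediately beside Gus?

Treat {Quinn, Gus} as a single unit. There are 8 units to order, and the pair itself can be ordered 2 ways.
That gives 2 × 8! = 2 × 40320 = 80640.

80640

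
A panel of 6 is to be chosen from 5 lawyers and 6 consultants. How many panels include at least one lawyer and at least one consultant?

461

With no constraint there are C(11,6) = 462 possible selections.
Selections missing a whole group: no lawyers → C(6,6) = 1; no consultants → C(5,6) = 0.
Both groups omitted at once is impossible, so 462 − 1 = 461.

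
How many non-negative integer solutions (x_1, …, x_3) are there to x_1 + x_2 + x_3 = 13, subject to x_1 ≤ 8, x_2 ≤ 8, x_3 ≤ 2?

15

Without the upper bounds there are C(15,2) = 105 ways to split 13 among 3 variables.
Subtract solutions that violate a single cap (substitute x_i' = x_i − (cap_i+1)): x_1 ≥ 9 gives C(6,2) = 15; x_2 ≥ 9 gives C(6,2) = 15; x_3 ≥ 3 gives C(12,2) = 66. Together 96.
Add back pairs where two caps are both exceeded: 0 + 3 + 3 = 6.
By inclusion–exclusion the count is 105 − 96 + 6 = 15.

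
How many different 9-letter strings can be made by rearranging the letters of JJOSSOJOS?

1680

JJOSSOJOS has 9 letters with J appearing 3 times, O appearing 3 times, and S appearing 3 times.
The number of distinct arrangements is 9!/(3!·3!·3!) = 362880/216 = 1680.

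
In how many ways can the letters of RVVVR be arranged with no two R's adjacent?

Total arrangements of RVVVR: 5!/(3!·2!) = 10.
If the two R's are adjacent, glue them into one block, leaving 4 items to arrange: (4)!/(3!) = 4 ways.
Hence 10 − 4 = 6.

6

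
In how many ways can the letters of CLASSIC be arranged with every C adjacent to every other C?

Treat the 2 copies of C as a single block. The multiset to arrange is then {CC, A, I, L, S, S}, 6 items in all.
That gives (6)!/(2!) = 360 arrangements.

360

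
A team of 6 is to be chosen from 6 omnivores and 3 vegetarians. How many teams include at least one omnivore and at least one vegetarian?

Unrestricted: C(9,6) = 84 ways to pick any 6 of the 9.
Subtract selections that omit an entire group: no omnivores → C(3,6) = 0; no vegetarians → C(6,6) = 1.
Both groups omitted at once is impossible, so 84 − 1 = 83.

83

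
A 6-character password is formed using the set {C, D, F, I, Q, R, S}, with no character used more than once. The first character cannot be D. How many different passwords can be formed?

4320

The first character has 7−1 = 6 choices (anything except D).
The remaining 5 characters are filled from the other 6 symbols without repetition: 6 × 5 × 4 × 3 × 2 = 720.
Total: 6 × 720 = 4320.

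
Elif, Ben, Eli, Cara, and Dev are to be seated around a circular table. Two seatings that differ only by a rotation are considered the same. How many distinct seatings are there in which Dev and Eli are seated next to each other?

Glue Dev and Eli into a block (2 internal orders). Seating 4 units around a circle gives (3)! arrangements.
So 2 × (3)! = 2 × 6 = 12.

12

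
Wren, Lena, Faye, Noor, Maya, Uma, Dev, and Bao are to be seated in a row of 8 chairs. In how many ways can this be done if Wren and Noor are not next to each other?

There are 8! = 40320 arrangements in all. If Wren and Noor are adjacent, merging them into one block gives 2·(7)! = 10080 arrangements.
So 40320 − 10080 = 30240 arrangements keep them apart.

30240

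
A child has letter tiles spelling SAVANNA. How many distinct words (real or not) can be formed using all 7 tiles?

420

Letter multiplicities in SAVANNA: A×3, N×2, S×1, V×1.
Dividing 7! = 5040 by 3!·2! = 12 for the repeated letters gives 420.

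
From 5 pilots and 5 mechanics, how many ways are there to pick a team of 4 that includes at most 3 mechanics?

205

Split by how many mechanics are chosen (0 through 3).
Sum: C(5,0)·C(5,4) + C(5,1)·C(5,3) + C(5,2)·C(5,2) + C(5,3)·C(5,1) = 5 + 50 + 100 + 50 = 205.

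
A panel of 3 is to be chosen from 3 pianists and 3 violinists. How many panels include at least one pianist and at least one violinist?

Total 3-person selections from all 6: C(6,3) = 20.
Subtract selections that omit an entire group: no pianists → C(3,3) = 1; no violinists → C(3,3) = 1.
Both groups omitted at once is impossible, so 20 − 2 = 18.

18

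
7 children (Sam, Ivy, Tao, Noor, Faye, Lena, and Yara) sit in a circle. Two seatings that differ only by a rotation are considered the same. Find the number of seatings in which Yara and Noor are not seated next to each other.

480

Without the restriction there are (6)! = 720 seatings.
Seatings with Yara beside Noor: treat them as a block with 2 internal orders, giving 2 × (5)! = 240.
Subtracting, 720 − 240 = 480.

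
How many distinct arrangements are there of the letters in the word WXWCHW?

120

The 6 letters of WXWCHW have repeats: W appearing 3 times.
The number of distinct arrangements is 6!/(3!) = 720/6 = 120.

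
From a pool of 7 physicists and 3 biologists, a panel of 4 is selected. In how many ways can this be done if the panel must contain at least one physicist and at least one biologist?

175

Unrestricted: C(10,4) = 210 ways to pick any 4 of the 10.
Selections missing a whole group: no physicists → C(3,4) = 0; no biologists → C(7,4) = 35.
Both groups omitted at once is impossible, so 210 − 35 = 175.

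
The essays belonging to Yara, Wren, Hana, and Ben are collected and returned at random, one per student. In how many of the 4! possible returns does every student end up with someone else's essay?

Let Aᵢ be the assignments in which student i gets their own essay. We want the size of the complement of A₁∪…∪A_4.
By inclusion–exclusion this is Σ_{j=0}^{4} (−1)^j C(4,j)·(4−j)!.
Computing: 24 − 24 + 12 − 4 + 1 = 9.

9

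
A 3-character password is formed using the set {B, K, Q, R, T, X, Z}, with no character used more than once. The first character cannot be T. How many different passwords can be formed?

180

The first character has 7−1 = 6 choices (anything except T).
The remaining 2 characters are filled from the other 6 symbols without repetition: 6 × 5 = 30.
Total: 6 × 30 = 180.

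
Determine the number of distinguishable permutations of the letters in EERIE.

Letter multiplicities in EERIE: E×3, I×1, R×1.
The number of distinct arrangements is 5!/(3!) = 120/6 = 20.

20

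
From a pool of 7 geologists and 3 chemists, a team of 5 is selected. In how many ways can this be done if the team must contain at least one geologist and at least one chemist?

Total 5-person selections from all 10: C(10,5) = 252.
Selections missing a whole group: no geologists → C(3,5) = 0; no chemists → C(7,5) = 21.
Both groups omitted at once is impossible, so 252 − 21 = 231.

231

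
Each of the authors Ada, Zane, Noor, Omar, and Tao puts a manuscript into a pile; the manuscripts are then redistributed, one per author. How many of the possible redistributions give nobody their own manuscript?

Let Aᵢ be the assignments in which author i gets their own manuscript. We want the size of the complement of A₁∪…∪A_5.
By inclusion–exclusion this is Σ_{j=0}^{5} (−1)^j C(5,j)·(5−j)!.
Computing: 120 − 120 + 60 − 20 + 5 − 1 = 44.

44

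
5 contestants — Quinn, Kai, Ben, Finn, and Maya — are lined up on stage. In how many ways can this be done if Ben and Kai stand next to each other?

Place the 3 others and the Ben-Kai pair as 4 objects in a line; the pair has 2 internal arrangements.
That gives 2 × 4! = 2 × 24 = 48.

48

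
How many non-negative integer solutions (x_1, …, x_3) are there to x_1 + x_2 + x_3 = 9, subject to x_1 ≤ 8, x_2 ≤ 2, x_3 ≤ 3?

By stars and bars, unrestricted non-negative solutions to x_1+…+x_3 = 9 number C(9+2,2) = 55.
Subtract solutions that violate a single cap (substitute x_i' = x_i − (cap_i+1)): x_1 ≥ 9 gives C(2,2) = 1; x_2 ≥ 3 gives C(8,2) = 28; x_3 ≥ 4 gives C(7,2) = 21. Together 50.
Add back pairs where two caps are both exceeded: 0 + 0 + 6 = 6.
By inclusion–exclusion the count is 55 − 50 + 6 = 11.

11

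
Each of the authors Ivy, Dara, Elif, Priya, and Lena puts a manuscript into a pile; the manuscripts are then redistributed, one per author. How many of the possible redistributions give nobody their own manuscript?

Let Aᵢ be the assignments in which author i gets their own manuscript. We want the size of the complement of A₁∪…∪A_5.
By inclusion–exclusion this is Σ_{j=0}^{5} (−1)^j C(5,j)·(5−j)!.
Computing: 120 − 120 + 60 − 20 + 5 − 1 = 44.

44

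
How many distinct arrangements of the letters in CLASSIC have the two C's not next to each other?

Total arrangements of CLASSIC: 7!/(2!·2!) = 1260.
If the two C's are adjacent, glue them into one block, leaving 6 items to arrange: (6)!/(2!) = 360 ways.
Subtracting, 1260 − 360 = 900 arrangements keep the C's apart.

900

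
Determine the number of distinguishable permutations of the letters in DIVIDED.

420

DIVIDED has 7 letters with D appearing 3 times and I appearing twice.
Dividing 7! = 5040 by 3!·2! = 12 for the repeated letters gives 420.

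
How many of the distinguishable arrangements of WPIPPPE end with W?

30

With the last slot taken by W, it remains to arrange the other 6 letters (PIPPPE).
Those 6 letters have P appearing 4 times, giving (6)!/(4!) = 30.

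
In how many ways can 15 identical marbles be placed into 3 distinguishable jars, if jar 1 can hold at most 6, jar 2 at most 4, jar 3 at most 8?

By stars and bars, unrestricted non-negative solutions to x_1+…+x_3 = 15 number C(15+2,2) = 136.
Subtract solutions that violate a single cap (substitute x_i' = x_i − (cap_i+1)): x_1 ≥ 7 gives C(10,2) = 45; x_2 ≥ 5 gives C(12,2) = 66; x_3 ≥ 9 gives C(8,2) = 28. Together 139.
Add back pairs where two caps are both exceeded: 10 + 0 + 3 = 13.
By inclusion–exclusion the count is 136 − 139 + 13 = 10.

10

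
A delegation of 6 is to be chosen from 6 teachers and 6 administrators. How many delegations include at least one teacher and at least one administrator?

Total 6-person selections from all 12: C(12,6) = 924.
Subtract selections that omit an entire group: no teachers → C(6,6) = 1; no administrators → C(6,6) = 1.
Both groups omitted at once is impossible, so 924 − 2 = 922.

922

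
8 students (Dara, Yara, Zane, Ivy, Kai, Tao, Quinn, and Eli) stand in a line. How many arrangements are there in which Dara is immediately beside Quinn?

Glue Dara and Quinn into one block (2 internal orders), leaving 7 units to arrange in a row.
So the count is 2·(7)! = 10080.

10080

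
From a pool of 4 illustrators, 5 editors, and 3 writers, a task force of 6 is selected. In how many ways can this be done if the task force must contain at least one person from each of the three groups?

805

Total 6-person selections from all 12: C(12,6) = 924.
Selections missing a whole group: no illustrators → C(8,6) = 28; no editors → C(7,6) = 7; no writers → C(9,6) = 84.
Add back selections omitting two groups (i.e. drawn from a single group): C(4,6) + C(5,6) + C(3,6) = 0.
By inclusion–exclusion: 924 − 119 + 0 = 805.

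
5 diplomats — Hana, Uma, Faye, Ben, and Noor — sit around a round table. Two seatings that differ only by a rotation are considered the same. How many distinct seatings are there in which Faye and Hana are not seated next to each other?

12

Without the restriction there are (4)! = 24 seatings.
Those with Faye next to Hana: fuse the pair into one unit and seat 4 units around a circle — 2·(3)! = 12.
Subtracting, 24 − 12 = 12.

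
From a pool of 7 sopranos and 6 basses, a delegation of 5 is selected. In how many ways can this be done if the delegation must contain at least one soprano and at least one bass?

Unrestricted: C(13,5) = 1287 ways to pick any 5 of the 13.
Subtract selections that omit an entire group: no sopranos → C(6,5) = 6; no basses → C(7,5) = 21.
Both groups omitted at once is impossible, so 1287 − 27 = 1260.

1260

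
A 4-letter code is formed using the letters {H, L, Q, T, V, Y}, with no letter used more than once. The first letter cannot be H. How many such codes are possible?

300

The first letter has 6−1 = 5 choices (anything except H).
The remaining 3 letters are filled from the other 5 symbols without repetition: 5 × 4 × 3 = 60.
Total: 5 × 60 = 300.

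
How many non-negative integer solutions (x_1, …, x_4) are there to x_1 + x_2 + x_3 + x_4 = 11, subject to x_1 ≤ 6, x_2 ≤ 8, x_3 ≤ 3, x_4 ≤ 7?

Without the upper bounds there are C(14,3) = 364 ways to split 11 among 4 variables.
Subtract solutions that violate a single cap (substitute x_i' = x_i − (cap_i+1)): x_1 ≥ 7 gives C(7,3) = 35; x_2 ≥ 9 gives C(5,3) = 10; x_3 ≥ 4 gives C(10,3) = 120; x_4 ≥ 8 gives C(6,3) = 20. Together 185.
Add back pairs where two caps are both exceeded: 0 + 1 + 0 + 0 + 0 + 0 = 1.
By inclusion–exclusion the count is 364 − 185 + 1 = 180.

180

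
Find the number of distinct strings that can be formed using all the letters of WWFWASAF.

The 8 letters of WWFWASAF have repeats: A appearing twice, F appearing twice, and W appearing 3 times.
So there are 8! / (3!·2!·2!) = 1680 distinguishable arrangements.

1680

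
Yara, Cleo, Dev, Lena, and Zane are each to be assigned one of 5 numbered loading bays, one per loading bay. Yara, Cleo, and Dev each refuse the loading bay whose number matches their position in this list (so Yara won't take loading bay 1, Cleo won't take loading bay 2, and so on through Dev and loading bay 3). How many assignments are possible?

Let Aᵢ (for i ∈ {1, 2, 3}) be the placements that put person i in their forbidden loading bay. Any j of these fix j positions, leaving (5−j)! ways to fill the rest, and there are C(3,j) ways to pick which j.
By inclusion–exclusion, the number of valid placements is Σ_{j=0}^{3} (−1)^j C(3,j)·(5−j)!.
Computing: 120 − 72 + 18 − 2 = 64.

64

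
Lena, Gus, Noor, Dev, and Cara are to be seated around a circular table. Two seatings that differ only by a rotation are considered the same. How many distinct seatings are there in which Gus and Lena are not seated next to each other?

12

All circular seatings of 5 people number (4)! = 24.
Those with Gus next to Lena: fuse the pair into one unit and seat 4 units around a circle — 2·(3)! = 12.
Subtracting, 24 − 12 = 12.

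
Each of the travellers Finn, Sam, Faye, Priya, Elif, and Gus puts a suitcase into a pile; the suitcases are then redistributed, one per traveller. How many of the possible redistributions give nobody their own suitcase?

Count assignments avoiding every fixed point. For any j of the 6 travellers fixed to their own suitcase, the other 6−j can be arranged in (6−j)! ways.
By inclusion–exclusion this is Σ_{j=0}^{6} (−1)^j C(6,j)·(6−j)!.
Computing: 720 − 720 + 360 − 120 + 30 − 6 + 1 = 265.

265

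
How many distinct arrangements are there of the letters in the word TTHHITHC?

1120

The 8 letters of TTHHITHC have repeats: H appearing 3 times and T appearing 3 times.
The number of distinct arrangements is 8!/(3!·3!) = 40320/36 = 1120.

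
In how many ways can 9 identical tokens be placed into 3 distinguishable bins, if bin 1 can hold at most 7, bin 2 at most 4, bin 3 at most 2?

12

Without the upper bounds there are C(11,2) = 55 ways to split 9 among 3 bins.
Subtract solutions that violate a single cap (substitute x_i' = x_i − (cap_i+1)): x_1 ≥ 8 gives C(3,2) = 3; x_2 ≥ 5 gives C(6,2) = 15; x_3 ≥ 3 gives C(8,2) = 28. Together 46.
Add back pairs where two caps are both exceeded: 0 + 0 + 3 = 3.
By inclusion–exclusion the count is 55 − 46 + 3 = 12.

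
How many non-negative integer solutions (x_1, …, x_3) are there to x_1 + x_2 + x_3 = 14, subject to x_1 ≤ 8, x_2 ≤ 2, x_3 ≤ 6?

6

Ignoring the caps, the number of non-negative solutions to x_1+…+x_3 = 14 is C(16,2) = 120.
Subtract solutions that violate a single cap (substitute x_i' = x_i − (cap_i+1)): x_1 ≥ 9 gives C(7,2) = 21; x_2 ≥ 3 gives C(13,2) = 78; x_3 ≥ 7 gives C(9,2) = 36. Together 135.
Add back pairs where two caps are both exceeded: 6 + 0 + 15 = 21.
By inclusion–exclusion the count is 120 − 135 + 21 = 6.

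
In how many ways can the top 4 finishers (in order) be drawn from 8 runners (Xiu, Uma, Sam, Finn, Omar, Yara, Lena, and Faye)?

1680

This is an ordered selection of 4 from 8: P(8,4).
That gives 8 × 7 × 6 × 5 = 1680.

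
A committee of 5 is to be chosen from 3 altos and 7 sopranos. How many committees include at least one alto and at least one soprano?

231

Total 5-person selections from all 10: C(10,5) = 252.
Subtract selections that omit an entire group: no altos → C(7,5) = 21; no sopranos → C(3,5) = 0.
Both groups omitted at once is impossible, so 252 − 21 = 231.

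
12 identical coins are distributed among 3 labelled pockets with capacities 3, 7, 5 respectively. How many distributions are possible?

Without the upper bounds there are C(14,2) = 91 ways to split 12 among 3 pockets.
Subtract solutions that violate a single cap (substitute x_i' = x_i − (cap_i+1)): x_1 ≥ 4 gives C(10,2) = 45; x_2 ≥ 8 gives C(6,2) = 15; x_3 ≥ 6 gives C(8,2) = 28. Together 88.
Add back pairs where two caps are both exceeded: 1 + 6 + 0 = 7.
By inclusion–exclusion the count is 91 − 88 + 7 = 10.

10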